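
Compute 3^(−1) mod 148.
3^(−1) ≡ 99 (mod 148)

Apply the extended Euclidean algorithm to (148, 3), tracking rows (r, s, t) with s·148 + t·3 = r. Each division r_prev = q·r_cur + r_new produces the new row as (previous row) − q·(current row):
  row A: (148, 1, 0)   [1·148 + 0·3 = 148]
  row B: (3, 0, 1)   [0·148 + 1·3 = 3]
  148 = 49·3 + 1   → row C = row A − 49·row B = (1, 1, −49)   [check: 1·148 − 49·3 = 1]
  3 = 3·1 + 0   → remainder 0, stop. gcd = 1 (last nonzero row C).
The gcd is 1, so 3 is invertible mod 148. The last nonzero row gives 1·148 − 49·3 = 1, so t = −49. So 3^(−1) ≡ −49 ≡ 99 (mod 148). Verify: 3 · 99 = 297 ≡ 1 (mod 148). ✓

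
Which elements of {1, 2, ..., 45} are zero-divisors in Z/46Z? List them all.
nonzero zero-divisors of Z/46Z = {2, 4, 6, 8, 10, 12, 14, 16, 18, 20, 22, 23, 24, 26, 28, 30, 32, 34, 36, 38, 40, 42, 44}

An element a ∈ Z/46Z (with a ≠ 0) is a zero-divisor iff gcd(a, 46) > 1 (because a is a unit precisely when gcd(a, n) = 1, and in Z/nZ every nonzero, non-unit element is a zero-divisor). Scan a = 1, ..., 45 and keep those with gcd(a, 46) > 1:
  gcd(2, 46) = 2, gcd(4, 46) = 2, gcd(6, 46) = 2, gcd(8, 46) = 2, gcd(10, 46) = 2, gcd(12, 46) = 2, gcd(14, 46) = 2, gcd(16, 46) = 2, gcd(18, 46) = 2, gcd(20, 46) = 2, gcd(22, 46) = 2, gcd(23, 46) = 23, gcd(24, 46) = 2, gcd(26, 46) = 2, gcd(28, 46) = 2, gcd(30, 46) = 2, gcd(32, 46) = 2, gcd(34, 46) = 2, gcd(36, 46) = 2, gcd(38, 46) = 2, gcd(40, 46) = 2, gcd(42, 46) = 2, gcd(44, 46) = 2.
All other a ∈ {1, ..., 45} have gcd(a, 46) = 1 and are units. So the nonzero zero-divisors are exactly the 23 values of a appearing in this scan.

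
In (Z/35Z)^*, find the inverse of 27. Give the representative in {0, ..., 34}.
27^(−1) ≡ 13 (mod 35)

Apply the extended Euclidean algorithm to (35, 27), tracking rows (r, s, t) with s·35 + t·27 = r. Each division r_prev = q·r_cur + r_new produces the new row as (previous row) − q·(current row):
  row A: (35, 1, 0)   [1·35 + 0·27 = 35]
  row B: (27, 0, 1)   [0·35 + 1·27 = 27]
  35 = 1·27 + 8   → row C = row A − 1·row B = (8, 1, −1)   [check: 1·35 − 1·27 = 8]
  27 = 3·8 + 3   → row D = row B − 3·row C = (3, −3, 4)   [check: −3·35 + 4·27 = 3]
  8 = 2·3 + 2   → row E = row C − 2·row D = (2, 7, −9)   [check: 7·35 − 9·27 = 2]
  3 = 1·2 + 1   → row F = row D − 1·row E = (1, −10, 13)   [check: −10·35 + 13·27 = 1]
  2 = 2·1 + 0   → remainder 0, stop. gcd = 1 (last nonzero row F).
The gcd is 1, so 27 is invertible mod 35. The last nonzero row gives −10·35 + 13·27 = 1, so t = 13. So 27^(−1) ≡ 13 (mod 35). Verify: 27 · 13 = 351 ≡ 1 (mod 35). ✓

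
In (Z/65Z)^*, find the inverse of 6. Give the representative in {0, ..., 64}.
Apply the extended Euclidean algorithm to (65, 6), tracking rows (r, s, t) with s·65 + t·6 = r. Each division r_prev = q·r_cur + r_new produces the new row as (previous row) − q·(current row):
  row A: (65, 1, 0)   [1·65 + 0·6 = 65]
  row B: (6, 0, 1)   [0·65 + 1·6 = 6]
  65 = 10·6 + 5   → row C = row A − 10·row B = (5, 1, −10)   [check: 1·65 − 10·6 = 5]
  6 = 1·5 + 1   → row D = row B − 1·row C = (1, −1, 11)   [check: −1·65 + 11·6 = 1]
  5 = 5·1 + 0   → remainder 0, stop. gcd = 1 (last nonzero row D).
The gcd is 1, so 6 is invertible mod 65. The last nonzero row gives −1·65 + 11·6 = 1, so t = 11. So 6^(−1) ≡ 11 (mod 65). Verify: 6 · 11 = 66 ≡ 1 (mod 65). ✓

Final answer: 6^(−1) ≡ 11 (mod 65)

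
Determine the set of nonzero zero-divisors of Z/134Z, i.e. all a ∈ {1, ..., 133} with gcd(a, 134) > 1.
nonzero zero-divisors of Z/134Z = {2, 4, 6, 8, 10, 12, 14, 16, 18, 20, 22, 24, 26, 28, 30, 32, 34, 36, 38, 40, 42, 44, 46, 48, 50, 52, 54, 56, 58, 60, 62, 64, 66, 67, 68, 70, 72, 74, 76, 78, 80, 82, 84, 86, 88, 90, 92, 94, 96, 98, 100, 102, 104, 106, 108, 110, 112, 114, 116, 118, 120, 122, 124, 126, 128, 130, 132}

An element a ∈ Z/134Z (with a ≠ 0) is a zero-divisor iff gcd(a, 134) > 1 (because a is a unit precisely when gcd(a, n) = 1, and in Z/nZ every nonzero, non-unit element is a zero-divisor). Scan a = 1, ..., 133 and keep those with gcd(a, 134) > 1:
  gcd(2, 134) = 2, gcd(4, 134) = 2, gcd(6, 134) = 2, gcd(8, 134) = 2, gcd(10, 134) = 2, gcd(12, 134) = 2, gcd(14, 134) = 2, gcd(16, 134) = 2, gcd(18, 134) = 2, gcd(20, 134) = 2, gcd(22, 134) = 2, gcd(24, 134) = 2, gcd(26, 134) = 2, gcd(28, 134) = 2, gcd(30, 134) = 2, gcd(32, 134) = 2, gcd(34, 134) = 2, gcd(36, 134) = 2, gcd(38, 134) = 2, gcd(40, 134) = 2, gcd(42, 134) = 2, gcd(44, 134) = 2, gcd(46, 134) = 2, gcd(48, 134) = 2, gcd(50, 134) = 2, gcd(52, 134) = 2, gcd(54, 134) = 2, gcd(56, 134) = 2, gcd(58, 134) = 2, gcd(60, 134) = 2, gcd(62, 134) = 2, gcd(64, 134) = 2, gcd(66, 134) = 2, gcd(67, 134) = 67, gcd(68, 134) = 2, gcd(70, 134) = 2, gcd(72, 134) = 2, gcd(74, 134) = 2, gcd(76, 134) = 2, gcd(78, 134) = 2, gcd(80, 134) = 2, gcd(82, 134) = 2, gcd(84, 134) = 2, gcd(86, 134) = 2, gcd(88, 134) = 2, gcd(90, 134) = 2, gcd(92, 134) = 2, gcd(94, 134) = 2, gcd(96, 134) = 2, gcd(98, 134) = 2, gcd(100, 134) = 2, gcd(102, 134) = 2, gcd(104, 134) = 2, gcd(106, 134) = 2, gcd(108, 134) = 2, gcd(110, 134) = 2, gcd(112, 134) = 2, gcd(114, 134) = 2, gcd(116, 134) = 2, gcd(118, 134) = 2, gcd(120, 134) = 2, gcd(122, 134) = 2, gcd(124, 134) = 2, gcd(126, 134) = 2, gcd(128, 134) = 2, gcd(130, 134) = 2, gcd(132, 134) = 2.
All other a ∈ {1, ..., 133} have gcd(a, 134) = 1 and are units. So the nonzero zero-divisors are exactly the 67 values of a appearing in this scan.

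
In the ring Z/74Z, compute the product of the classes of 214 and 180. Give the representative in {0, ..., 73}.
Reduce the factors first: 214 ≡ 66, 180 ≡ 32 (mod 74), so 214 · 180 ≡ 66 · 32 (mod 74). 66 · 32 = 2112. Dividing by 74: 2112 = 28·74 + 40. So (214 · 180) mod 74 = 40.

Final answer: 40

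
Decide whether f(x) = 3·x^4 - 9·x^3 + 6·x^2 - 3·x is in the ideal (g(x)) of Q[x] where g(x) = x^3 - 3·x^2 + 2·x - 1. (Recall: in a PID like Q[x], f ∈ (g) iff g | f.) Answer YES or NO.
In Q[x] the ideal (g) consists of all multiples of g, so f ∈ (g) iff g | f, i.e. iff the remainder of f on division by g is 0. Divide f by g (g is monic, so eliminate the leading term of the running remainder at each step):
  leading term 3·x^4: subtract (3·x)·g(x) = 3·x^4 - 9·x^3 + 6·x^2 - 3·x, leaving 0
The remainder is 0, so f(x) = g(x) · h(x) with h(x) = 3·x. Hence g | f, i.e. f ∈ (g).

Final answer: YES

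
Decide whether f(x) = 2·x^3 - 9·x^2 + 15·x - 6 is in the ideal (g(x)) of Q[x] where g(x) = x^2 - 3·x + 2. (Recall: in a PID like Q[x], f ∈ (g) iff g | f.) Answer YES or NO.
In Q[x] the ideal (g) consists of all multiples of g, so f ∈ (g) iff g | f, i.e. iff the remainder of f on division by g is 0. Divide f by g (g is monic, so eliminate the leading term of the running remainder at each step):
  leading term 2·x^3: subtract (2·x)·g(x) = 2·x^3 - 6·x^2 + 4·x, leaving -3·x^2 + 11·x - 6
  leading term -3·x^2: subtract (-3)·g(x) = -3·x^2 + 9·x - 6, leaving 2·x
The remainder r(x) = 2·x ≠ 0 (and deg r < deg g), so g ∤ f, i.e. f ∉ (g).

Final answer: NO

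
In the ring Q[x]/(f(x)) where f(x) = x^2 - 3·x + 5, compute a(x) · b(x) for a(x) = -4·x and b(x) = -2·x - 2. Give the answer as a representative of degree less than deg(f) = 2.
First multiply in Q[x] without reducing: a · b = 8·x^2 + 8·x. Now divide by f(x) = x^2 - 3·x + 5, eliminating the leading term at each step:
  leading term 8·x^2: subtract (8)·f(x) = 8·x^2 - 24·x + 40, leaving 32·x - 40
The degree is now < 2, so this is the remainder. Hence a · b ≡ 32·x - 40 in Q[x]/(f).

Final answer: a · b ≡ 32·x - 40 (mod f(x))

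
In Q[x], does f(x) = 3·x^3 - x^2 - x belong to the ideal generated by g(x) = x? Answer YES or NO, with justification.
In Q[x] the ideal (g) consists of all multiples of g, so f ∈ (g) iff g | f, i.e. iff the remainder of f on division by g is 0. Divide f by g (g is monic, so eliminate the leading term of the running remainder at each step):
  leading term 3·x^3: subtract (3·x^2)·g(x) = 3·x^3, leaving -x^2 - x
  leading term -x^2: subtract (-x)·g(x) = -x^2, leaving -x
  leading term -x: subtract (-1)·g(x) = -x, leaving 0
The remainder is 0, so f(x) = g(x) · h(x) with h(x) = 3·x^2 - x - 1. Hence g | f, i.e. f ∈ (g).

Final answer: YES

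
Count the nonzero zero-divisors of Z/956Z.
In Z/956Z each nonzero element is either a unit (gcd with 956 is 1) or a zero-divisor (gcd > 1). The number of units is φ(956): factorise 956 = 2^2 · 239, so φ(956) = (2^2 − 2^1) · (239 − 1) = 2 · 238 = 476. The nonzero elements number 956 − 1 = 955. Hence the nonzero zero-divisors number 955 − 476 = 479.

Final answer: Z/956Z has 479 nonzero zero-divisors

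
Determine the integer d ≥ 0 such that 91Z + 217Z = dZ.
(91, 217) = (7); d = 7

In the PID Z, (a, b) is generated by gcd(a, b). Compute gcd(217, 91) with the extended Euclidean algorithm, tracking rows (r, s, t) with s·217 + t·91 = r:
  row A: (217, 1, 0)   [1·217 + 0·91 = 217]
  row B: (91, 0, 1)   [0·217 + 1·91 = 91]
  217 = 2·91 + 35   → row C = row A − 2·row B = (35, 1, −2)   [check: 1·217 − 2·91 = 35]
  91 = 2·35 + 21   → row D = row B − 2·row C = (21, −2, 5)   [check: −2·217 + 5·91 = 21]
  35 = 1·21 + 14   → row E = row C − 1·row D = (14, 3, −7)   [check: 3·217 − 7·91 = 14]
  21 = 1·14 + 7   → row F = row D − 1·row E = (7, −5, 12)   [check: −5·217 + 12·91 = 7]
  14 = 2·7 + 0   → remainder 0, stop. gcd = 7 (last nonzero row F).
So gcd(91, 217) = 7, with Bézout identity −5·217 + 12·91 = 7. Containment (⊇): the Bézout identity exhibits 7 as an element of (91, 217), giving (7) ⊆ (91, 217). Containment (⊆): since 7 | 91 and 7 | 217 (91 = 7·13, 217 = 7·31), every Z-linear combination of 91 and 217 is divisible by 7, so (91, 217) ⊆ (7). Therefore (91, 217) = (7), d = 7.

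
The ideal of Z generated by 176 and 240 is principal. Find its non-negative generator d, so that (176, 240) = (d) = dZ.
(176, 240) = (16); d = 16

In the PID Z, (a, b) is generated by gcd(a, b). Compute gcd(240, 176) with the extended Euclidean algorithm, tracking rows (r, s, t) with s·240 + t·176 = r:
  row A: (240, 1, 0)   [1·240 + 0·176 = 240]
  row B: (176, 0, 1)   [0·240 + 1·176 = 176]
  240 = 1·176 + 64   → row C = row A − 1·row B = (64, 1, −1)   [check: 1·240 − 1·176 = 64]
  176 = 2·64 + 48   → row D = row B − 2·row C = (48, −2, 3)   [check: −2·240 + 3·176 = 48]
  64 = 1·48 + 16   → row E = row C − 1·row D = (16, 3, −4)   [check: 3·240 − 4·176 = 16]
  48 = 3·16 + 0   → remainder 0, stop. gcd = 16 (last nonzero row E).
So gcd(176, 240) = 16, with Bézout identity 3·240 − 4·176 = 16. Containment (⊇): the Bézout identity exhibits 16 as an element of (176, 240), giving (16) ⊆ (176, 240). Containment (⊆): since 16 | 176 and 16 | 240 (176 = 16·11, 240 = 16·15), every Z-linear combination of 176 and 240 is divisible by 16, so (176, 240) ⊆ (16). Therefore (176, 240) = (16), d = 16.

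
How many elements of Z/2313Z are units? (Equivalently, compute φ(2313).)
An element a ∈ Z/2313Z is a unit iff gcd(a, 2313) = 1, so the number of units is φ(2313). φ is multiplicative, with φ(p^e) = p^e − p^(e−1). Factorise 2313 = 3^2 · 257. Then
  φ(2313) = (3^2 − 3^1) · (257 − 1) = 6 · 256 = 1536.

Final answer: Z/2313Z has φ(2313) = 1536 units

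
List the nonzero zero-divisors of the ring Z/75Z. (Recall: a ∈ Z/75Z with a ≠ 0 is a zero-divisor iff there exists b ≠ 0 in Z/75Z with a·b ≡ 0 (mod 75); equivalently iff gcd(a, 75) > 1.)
An element a ∈ Z/75Z (with a ≠ 0) is a zero-divisor iff gcd(a, 75) > 1 (because a is a unit precisely when gcd(a, n) = 1, and in Z/nZ every nonzero, non-unit element is a zero-divisor). Scan a = 1, ..., 74 and keep those with gcd(a, 75) > 1:
  gcd(3, 75) = 3, gcd(5, 75) = 5, gcd(6, 75) = 3, gcd(9, 75) = 3, gcd(10, 75) = 5, gcd(12, 75) = 3, gcd(15, 75) = 15, gcd(18, 75) = 3, gcd(20, 75) = 5, gcd(21, 75) = 3, gcd(24, 75) = 3, gcd(25, 75) = 25, gcd(27, 75) = 3, gcd(30, 75) = 15, gcd(33, 75) = 3, gcd(35, 75) = 5, gcd(36, 75) = 3, gcd(39, 75) = 3, gcd(40, 75) = 5, gcd(42, 75) = 3, gcd(45, 75) = 15, gcd(48, 75) = 3, gcd(50, 75) = 25, gcd(51, 75) = 3, gcd(54, 75) = 3, gcd(55, 75) = 5, gcd(57, 75) = 3, gcd(60, 75) = 15, gcd(63, 75) = 3, gcd(65, 75) = 5, gcd(66, 75) = 3, gcd(69, 75) = 3, gcd(70, 75) = 5, gcd(72, 75) = 3.
All other a ∈ {1, ..., 74} have gcd(a, 75) = 1 and are units. So the nonzero zero-divisors are exactly the 34 values of a appearing in this scan.

Final answer: nonzero zero-divisors of Z/75Z = {3, 5, 6, 9, 10, 12, 15, 18, 20, 21, 24, 25, 27, 30, 33, 35, 36, 39, 40, 42, 45, 48, 50, 51, 54, 55, 57, 60, 63, 65, 66, 69, 70, 72}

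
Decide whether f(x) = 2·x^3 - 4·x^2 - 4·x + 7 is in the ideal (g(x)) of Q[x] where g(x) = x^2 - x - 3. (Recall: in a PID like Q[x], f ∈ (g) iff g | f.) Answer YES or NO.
In Q[x] the ideal (g) consists of all multiples of g, so f ∈ (g) iff g | f, i.e. iff the remainder of f on division by g is 0. Divide f by g (g is monic, so eliminate the leading term of the running remainder at each step):
  leading term 2·x^3: subtract (2·x)·g(x) = 2·x^3 - 2·x^2 - 6·x, leaving -2·x^2 + 2·x + 7
  leading term -2·x^2: subtract (-2)·g(x) = -2·x^2 + 2·x + 6, leaving 1
The remainder r(x) = 1 ≠ 0 (and deg r < deg g), so g ∤ f, i.e. f ∉ (g).

Final answer: NO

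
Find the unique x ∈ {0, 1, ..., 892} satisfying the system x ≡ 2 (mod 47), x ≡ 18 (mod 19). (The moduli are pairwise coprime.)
The moduli 47, 19 are pairwise coprime, so by the CRT there is a unique solution mod 47·19 = 893.
Solve by successive substitution. Start with x ≡ 2 (mod 47).
  Combine with x ≡ 18 (mod 19): write x = 2 + 47·t and require 2 + 47·t ≡ 18 (mod 19), i.e. 47·t ≡ 18 − 2 ≡ 16 (mod 19). Since 47^(−1) ≡ 17 (mod 19) (47 ≡ 9 (mod 19)), t ≡ 17·16 ≡ 6 (mod 19). So x ≡ 2 + 47·6 = 284 (mod 893).
Unique solution in [0, 893): x = 284.

Final answer: x ≡ 284 (mod 893); the representative in [0, 893) is 284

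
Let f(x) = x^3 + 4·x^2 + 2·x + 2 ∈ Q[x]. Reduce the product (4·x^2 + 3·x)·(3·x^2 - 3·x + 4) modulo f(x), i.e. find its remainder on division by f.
a · b ≡ 187·x^2 + 90·x + 102 (mod f(x))

First multiply in Q[x] without reducing: a · b = 12·x^4 - 3·x^3 + 7·x^2 + 12·x. Now divide by f(x) = x^3 + 4·x^2 + 2·x + 2, eliminating the leading term at each step:
  leading term 12·x^4: subtract (12·x)·f(x) = 12·x^4 + 48·x^3 + 24·x^2 + 24·x, leaving -51·x^3 - 17·x^2 - 12·x
  leading term -51·x^3: subtract (-51)·f(x) = -51·x^3 - 204·x^2 - 102·x - 102, leaving 187·x^2 + 90·x + 102
The degree is now < 3, so this is the remainder. Hence a · b ≡ 187·x^2 + 90·x + 102 in Q[x]/(f).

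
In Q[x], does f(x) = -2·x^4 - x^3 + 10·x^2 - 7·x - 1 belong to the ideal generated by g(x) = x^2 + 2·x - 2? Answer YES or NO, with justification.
NO

In Q[x] the ideal (g) consists of all multiples of g, so f ∈ (g) iff g | f, i.e. iff the remainder of f on division by g is 0. Divide f by g (g is monic, so eliminate the leading term of the running remainder at each step):
  leading term -2·x^4: subtract (-2·x^2)·g(x) = -2·x^4 - 4·x^3 + 4·x^2, leaving 3·x^3 + 6·x^2 - 7·x - 1
  leading term 3·x^3: subtract (3·x)·g(x) = 3·x^3 + 6·x^2 - 6·x, leaving -x - 1
The remainder r(x) = -x - 1 ≠ 0 (and deg r < deg g), so g ∤ f, i.e. f ∉ (g).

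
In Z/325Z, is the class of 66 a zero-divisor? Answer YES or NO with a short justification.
NO

gcd(66, 325) = 1, so 66 is a unit in Z/325Z (it has a multiplicative inverse). A unit cannot be a zero-divisor: if 66·b ≡ 0 then multiplying both sides by 66^(−1) gives b ≡ 0. So 66 is not a zero-divisor.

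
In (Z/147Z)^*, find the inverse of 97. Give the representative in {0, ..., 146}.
Apply the extended Euclidean algorithm to (147, 97), tracking rows (r, s, t) with s·147 + t·97 = r. Each division r_prev = q·r_cur + r_new produces the new row as (previous row) − q·(current row):
  row A: (147, 1, 0)   [1·147 + 0·97 = 147]
  row B: (97, 0, 1)   [0·147 + 1·97 = 97]
  147 = 1·97 + 50   → row C = row A − 1·row B = (50, 1, −1)   [check: 1·147 − 1·97 = 50]
  97 = 1·50 + 47   → row D = row B − 1·row C = (47, −1, 2)   [check: −1·147 + 2·97 = 47]
  50 = 1·47 + 3   → row E = row C − 1·row D = (3, 2, −3)   [check: 2·147 − 3·97 = 3]
  47 = 15·3 + 2   → row F = row D − 15·row E = (2, −31, 47)   [check: −31·147 + 47·97 = 2]
  3 = 1·2 + 1   → row G = row E − 1·row F = (1, 33, −50)   [check: 33·147 − 50·97 = 1]
  2 = 2·1 + 0   → remainder 0, stop. gcd = 1 (last nonzero row G).
The gcd is 1, so 97 is invertible mod 147. The last nonzero row gives 33·147 − 50·97 = 1, so t = −50. So 97^(−1) ≡ −50 ≡ 97 (mod 147). Verify: 97 · 97 = 9409 ≡ 1 (mod 147). ✓

Final answer: 97^(−1) ≡ 97 (mod 147)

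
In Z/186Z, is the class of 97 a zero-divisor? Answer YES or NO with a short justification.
NO

gcd(97, 186) = 1, so 97 is a unit in Z/186Z (it has a multiplicative inverse). A unit cannot be a zero-divisor: if 97·b ≡ 0 then multiplying both sides by 97^(−1) gives b ≡ 0. So 97 is not a zero-divisor.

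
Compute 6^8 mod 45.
36

Use repeated squaring. Binary(8) = 1000. Walk through the bits of the exponent 8 left-to-right: at each bit after the leading one, square the running value, then multiply by 6 if the bit is 1 (always reducing mod 45):
  bit 1 = 1 (leading): start with 6.
  bit 2 = 0: square 6^2 = 36 (mod 45).
  bit 3 = 0: square 36^2 = 1296 ≡ 36 (mod 45).
  bit 4 = 0: square 36^2 = 1296 ≡ 36 (mod 45).
Final value: 6^8 ≡ 36 (mod 45).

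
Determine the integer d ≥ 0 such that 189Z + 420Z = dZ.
(189, 420) = (21); d = 21

In the PID Z, (a, b) is generated by gcd(a, b). Compute gcd(420, 189) with the extended Euclidean algorithm, tracking rows (r, s, t) with s·420 + t·189 = r:
  row A: (420, 1, 0)   [1·420 + 0·189 = 420]
  row B: (189, 0, 1)   [0·420 + 1·189 = 189]
  420 = 2·189 + 42   → row C = row A − 2·row B = (42, 1, −2)   [check: 1·420 − 2·189 = 42]
  189 = 4·42 + 21   → row D = row B − 4·row C = (21, −4, 9)   [check: −4·420 + 9·189 = 21]
  42 = 2·21 + 0   → remainder 0, stop. gcd = 21 (last nonzero row D).
So gcd(189, 420) = 21, with Bézout identity −4·420 + 9·189 = 21. Containment (⊇): the Bézout identity exhibits 21 as an element of (189, 420), giving (21) ⊆ (189, 420). Containment (⊆): since 21 | 189 and 21 | 420 (189 = 21·9, 420 = 21·20), every Z-linear combination of 189 and 420 is divisible by 21, so (189, 420) ⊆ (21). Therefore (189, 420) = (21), d = 21.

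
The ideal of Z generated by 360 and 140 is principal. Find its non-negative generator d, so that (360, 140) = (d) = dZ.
In the PID Z, (a, b) is generated by gcd(a, b). Compute gcd(360, 140) with the extended Euclidean algorithm, tracking rows (r, s, t) with s·360 + t·140 = r:
  row A: (360, 1, 0)   [1·360 + 0·140 = 360]
  row B: (140, 0, 1)   [0·360 + 1·140 = 140]
  360 = 2·140 + 80   → row C = row A − 2·row B = (80, 1, −2)   [check: 1·360 − 2·140 = 80]
  140 = 1·80 + 60   → row D = row B − 1·row C = (60, −1, 3)   [check: −1·360 + 3·140 = 60]
  80 = 1·60 + 20   → row E = row C − 1·row D = (20, 2, −5)   [check: 2·360 − 5·140 = 20]
  60 = 3·20 + 0   → remainder 0, stop. gcd = 20 (last nonzero row E).
So gcd(360, 140) = 20, with Bézout identity 2·360 − 5·140 = 20. Containment (⊇): the Bézout identity exhibits 20 as an element of (360, 140), giving (20) ⊆ (360, 140). Containment (⊆): since 20 | 360 and 20 | 140 (360 = 20·18, 140 = 20·7), every Z-linear combination of 360 and 140 is divisible by 20, so (360, 140) ⊆ (20). Therefore (360, 140) = (20), d = 20.

Final answer: (360, 140) = (20); d = 20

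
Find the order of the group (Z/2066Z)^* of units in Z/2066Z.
(Z/2066Z)^* consists of the classes a with gcd(a, 2066) = 1, so its order is φ(2066). φ is multiplicative, with φ(p^e) = p^e − p^(e−1). Factorise 2066 = 2 · 1033. Then
  φ(2066) = (2 − 1) · (1033 − 1) = 1 · 1032 = 1032.
Thus |(Z/2066Z)^*| = 1032.

Final answer: |(Z/2066Z)^*| = 1032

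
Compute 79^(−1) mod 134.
79^(−1) ≡ 95 (mod 134)

Apply the extended Euclidean algorithm to (134, 79), tracking rows (r, s, t) with s·134 + t·79 = r. Each division r_prev = q·r_cur + r_new produces the new row as (previous row) − q·(current row):
  row A: (134, 1, 0)   [1·134 + 0·79 = 134]
  row B: (79, 0, 1)   [0·134 + 1·79 = 79]
  134 = 1·79 + 55   → row C = row A − 1·row B = (55, 1, −1)   [check: 1·134 − 1·79 = 55]
  79 = 1·55 + 24   → row D = row B − 1·row C = (24, −1, 2)   [check: −1·134 + 2·79 = 24]
  55 = 2·24 + 7   → row E = row C − 2·row D = (7, 3, −5)   [check: 3·134 − 5·79 = 7]
  24 = 3·7 + 3   → row F = row D − 3·row E = (3, −10, 17)   [check: −10·134 + 17·79 = 3]
  7 = 2·3 + 1   → row G = row E − 2·row F = (1, 23, −39)   [check: 23·134 − 39·79 = 1]
  3 = 3·1 + 0   → remainder 0, stop. gcd = 1 (last nonzero row G).
The gcd is 1, so 79 is invertible mod 134. The last nonzero row gives 23·134 − 39·79 = 1, so t = −39. So 79^(−1) ≡ −39 ≡ 95 (mod 134). Verify: 79 · 95 = 7505 ≡ 1 (mod 134). ✓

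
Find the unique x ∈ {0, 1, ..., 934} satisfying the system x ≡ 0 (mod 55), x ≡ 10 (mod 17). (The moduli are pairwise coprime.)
x ≡ 605 (mod 935); the representative in [0, 935) is 605

The moduli 55, 17 are pairwise coprime, so by the CRT there is a unique solution mod 55·17 = 935.
Solve by successive substitution. Start with x ≡ 0 (mod 55).
  Combine with x ≡ 10 (mod 17): write x = 55·t and require 55·t ≡ 10 (mod 17). Since 55^(−1) ≡ 13 (mod 17) (55 ≡ 4 (mod 17)), t ≡ 13·10 ≡ 11 (mod 17). So x ≡ 55·11 = 605 (mod 935).
Unique solution in [0, 935): x = 605.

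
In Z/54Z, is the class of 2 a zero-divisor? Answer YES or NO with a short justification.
gcd(2, 54) = 2 > 1, so 2 is not a unit in Z/54Z. In Z/nZ every nonzero non-unit is a zero-divisor: explicitly, take b = 54/gcd = 27 ≠ 0 (mod 54); then 2·27 = 54 = 1·54, i.e. 2·27 ≡ 0 (mod 54). So 2 is a zero-divisor.

Final answer: YES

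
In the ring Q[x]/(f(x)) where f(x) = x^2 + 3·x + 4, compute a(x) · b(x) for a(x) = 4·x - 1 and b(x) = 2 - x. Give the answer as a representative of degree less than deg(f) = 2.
First multiply in Q[x] without reducing: a · b = -4·x^2 + 9·x - 2. Now divide by f(x) = x^2 + 3·x + 4, eliminating the leading term at each step:
  leading term -4·x^2: subtract (-4)·f(x) = -4·x^2 - 12·x - 16, leaving 21·x + 14
The degree is now < 2, so this is the remainder. Hence a · b ≡ 21·x + 14 in Q[x]/(f).

Final answer: a · b ≡ 21·x + 14 (mod f(x))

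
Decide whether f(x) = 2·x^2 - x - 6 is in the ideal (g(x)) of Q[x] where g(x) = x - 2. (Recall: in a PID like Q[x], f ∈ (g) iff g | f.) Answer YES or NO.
In Q[x] the ideal (g) consists of all multiples of g, so f ∈ (g) iff g | f, i.e. iff the remainder of f on division by g is 0. Divide f by g (g is monic, so eliminate the leading term of the running remainder at each step):
  leading term 2·x^2: subtract (2·x)·g(x) = 2·x^2 - 4·x, leaving 3·x - 6
  leading term 3·x: subtract (3)·g(x) = 3·x - 6, leaving 0
The remainder is 0, so f(x) = g(x) · h(x) with h(x) = 2·x + 3. Hence g | f, i.e. f ∈ (g).

Final answer: YES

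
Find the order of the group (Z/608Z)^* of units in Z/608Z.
|(Z/608Z)^*| = 288

(Z/608Z)^* consists of the classes a with gcd(a, 608) = 1, so its order is φ(608). φ is multiplicative, with φ(p^e) = p^e − p^(e−1). Factorise 608 = 2^5 · 19. Then
  φ(608) = (2^5 − 2^4) · (19 − 1) = 16 · 18 = 288.
Thus |(Z/608Z)^*| = 288.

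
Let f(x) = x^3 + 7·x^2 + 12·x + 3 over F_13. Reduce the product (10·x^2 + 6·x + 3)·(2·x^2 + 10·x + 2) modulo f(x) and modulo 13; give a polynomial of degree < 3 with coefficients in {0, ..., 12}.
a · b ≡ 3·x^2 + 6·x + 12 (mod f(x))

Multiply as integer polynomials: a · b = 20·x^4 + 112·x^3 + 86·x^2 + 42·x + 6. Reducing coefficients mod 13: a · b ≡ 7·x^4 + 8·x^3 + 8·x^2 + 3·x + 6. Now divide by f(x) = x^3 + 7·x^2 + 12·x + 3 in F_13[x], eliminating the leading term at each step:
  leading term 7·x^4: subtract (7·x)·f(x) = 7·x^4 + 10·x^3 + 6·x^2 + 8·x, leaving 11·x^3 + 2·x^2 + 8·x + 6 (coefficients mod 13)
  leading term 11·x^3: subtract (11)·f(x) = 11·x^3 + 12·x^2 + 2·x + 7, leaving 3·x^2 + 6·x + 12 (coefficients mod 13)
The degree is now < 3, so this is the remainder. Hence a · b ≡ 3·x^2 + 6·x + 12 in F_13[x]/(f).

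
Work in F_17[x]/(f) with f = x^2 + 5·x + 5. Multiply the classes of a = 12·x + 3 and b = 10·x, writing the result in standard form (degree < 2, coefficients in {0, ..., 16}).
a · b ≡ 8·x + 12 (mod f(x))

Multiply as integer polynomials: a · b = 120·x^2 + 30·x. Reducing coefficients mod 17: a · b ≡ x^2 + 13·x. Now divide by f(x) = x^2 + 5·x + 5 in F_17[x], eliminating the leading term at each step:
  leading term x^2: subtract (1)·f(x) = x^2 + 5·x + 5, leaving 8·x + 12 (coefficients mod 17)
The degree is now < 2, so this is the remainder. Hence a · b ≡ 8·x + 12 in F_17[x]/(f).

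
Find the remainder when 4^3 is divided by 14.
Use repeated squaring. Binary(3) = 11. Walk through the bits of the exponent 3 left-to-right: at each bit after the leading one, square the running value, then multiply by 4 if the bit is 1 (always reducing mod 14):
  bit 1 = 1 (leading): start with 4.
  bit 2 = 1: square 4^2 = 16 ≡ 2; bit is 1, so multiply 2·4 = 8 (mod 14).
Final value: 4^3 ≡ 8 (mod 14).

Final answer: 8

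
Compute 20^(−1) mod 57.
20^(−1) ≡ 20 (mod 57)

Apply the extended Euclidean algorithm to (57, 20), tracking rows (r, s, t) with s·57 + t·20 = r. Each division r_prev = q·r_cur + r_new produces the new row as (previous row) − q·(current row):
  row A: (57, 1, 0)   [1·57 + 0·20 = 57]
  row B: (20, 0, 1)   [0·57 + 1·20 = 20]
  57 = 2·20 + 17   → row C = row A − 2·row B = (17, 1, −2)   [check: 1·57 − 2·20 = 17]
  20 = 1·17 + 3   → row D = row B − 1·row C = (3, −1, 3)   [check: −1·57 + 3·20 = 3]
  17 = 5·3 + 2   → row E = row C − 5·row D = (2, 6, −17)   [check: 6·57 − 17·20 = 2]
  3 = 1·2 + 1   → row F = row D − 1·row E = (1, −7, 20)   [check: −7·57 + 20·20 = 1]
  2 = 2·1 + 0   → remainder 0, stop. gcd = 1 (last nonzero row F).
The gcd is 1, so 20 is invertible mod 57. The last nonzero row gives −7·57 + 20·20 = 1, so t = 20. So 20^(−1) ≡ 20 (mod 57). Verify: 20 · 20 = 400 ≡ 1 (mod 57). ✓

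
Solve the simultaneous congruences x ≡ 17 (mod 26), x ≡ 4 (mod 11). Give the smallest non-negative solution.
The moduli 26, 11 are pairwise coprime, so by the CRT there is a unique solution mod 26·11 = 286.
Solve by successive substitution. Start with x ≡ 17 (mod 26).
  Combine with x ≡ 4 (mod 11): write x = 17 + 26·t and require 17 + 26·t ≡ 4 (mod 11), i.e. 26·t ≡ 4 − 17 ≡ 9 (mod 11). Since 26^(−1) ≡ 3 (mod 11) (26 ≡ 4 (mod 11)), t ≡ 3·9 ≡ 5 (mod 11). So x ≡ 17 + 26·5 = 147 (mod 286).
Unique solution in [0, 286): x = 147.

Final answer: x ≡ 147 (mod 286); the representative in [0, 286) is 147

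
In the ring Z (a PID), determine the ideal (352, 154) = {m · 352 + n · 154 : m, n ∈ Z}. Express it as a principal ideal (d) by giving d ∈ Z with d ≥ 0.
In the PID Z, (a, b) is generated by gcd(a, b). Compute gcd(352, 154) with the extended Euclidean algorithm, tracking rows (r, s, t) with s·352 + t·154 = r:
  row A: (352, 1, 0)   [1·352 + 0·154 = 352]
  row B: (154, 0, 1)   [0·352 + 1·154 = 154]
  352 = 2·154 + 44   → row C = row A − 2·row B = (44, 1, −2)   [check: 1·352 − 2·154 = 44]
  154 = 3·44 + 22   → row D = row B − 3·row C = (22, −3, 7)   [check: −3·352 + 7·154 = 22]
  44 = 2·22 + 0   → remainder 0, stop. gcd = 22 (last nonzero row D).
So gcd(352, 154) = 22, with Bézout identity −3·352 + 7·154 = 22. Containment (⊇): the Bézout identity exhibits 22 as an element of (352, 154), giving (22) ⊆ (352, 154). Containment (⊆): since 22 | 352 and 22 | 154 (352 = 22·16, 154 = 22·7), every Z-linear combination of 352 and 154 is divisible by 22, so (352, 154) ⊆ (22). Therefore (352, 154) = (22), d = 22.

Final answer: (352, 154) = (22); d = 22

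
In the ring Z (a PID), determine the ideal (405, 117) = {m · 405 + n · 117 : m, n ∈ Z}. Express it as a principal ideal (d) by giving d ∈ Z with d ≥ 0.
In the PID Z, (a, b) is generated by gcd(a, b). Compute gcd(405, 117) with the extended Euclidean algorithm, tracking rows (r, s, t) with s·405 + t·117 = r:
  row A: (405, 1, 0)   [1·405 + 0·117 = 405]
  row B: (117, 0, 1)   [0·405 + 1·117 = 117]
  405 = 3·117 + 54   → row C = row A − 3·row B = (54, 1, −3)   [check: 1·405 − 3·117 = 54]
  117 = 2·54 + 9   → row D = row B − 2·row C = (9, −2, 7)   [check: −2·405 + 7·117 = 9]
  54 = 6·9 + 0   → remainder 0, stop. gcd = 9 (last nonzero row D).
So gcd(405, 117) = 9, with Bézout identity −2·405 + 7·117 = 9. Containment (⊇): the Bézout identity exhibits 9 as an element of (405, 117), giving (9) ⊆ (405, 117). Containment (⊆): since 9 | 405 and 9 | 117 (405 = 9·45, 117 = 9·13), every Z-linear combination of 405 and 117 is divisible by 9, so (405, 117) ⊆ (9). Therefore (405, 117) = (9), d = 9.

Final answer: (405, 117) = (9); d = 9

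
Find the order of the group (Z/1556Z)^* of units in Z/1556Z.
(Z/1556Z)^* consists of the classes a with gcd(a, 1556) = 1, so its order is φ(1556). φ is multiplicative, with φ(p^e) = p^e − p^(e−1). Factorise 1556 = 2^2 · 389. Then
  φ(1556) = (2^2 − 2^1) · (389 − 1) = 2 · 388 = 776.
Thus |(Z/1556Z)^*| = 776.

Final answer: |(Z/1556Z)^*| = 776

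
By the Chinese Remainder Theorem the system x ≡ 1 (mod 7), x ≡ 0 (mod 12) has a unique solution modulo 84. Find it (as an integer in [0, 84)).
The moduli 7, 12 are pairwise coprime, so by the CRT there is a unique solution mod 7·12 = 84.
Solve by successive substitution. Start with x ≡ 1 (mod 7).
  Combine with x ≡ 0 (mod 12): write x = 1 + 7·t and require 1 + 7·t ≡ 0 (mod 12), i.e. 7·t ≡ 0 − 1 ≡ 11 (mod 12). Since 7^(−1) ≡ 7 (mod 12), t ≡ 7·11 ≡ 5 (mod 12). So x ≡ 1 + 7·5 = 36 (mod 84).
Unique solution in [0, 84): x = 36.

Final answer: x ≡ 36 (mod 84); the representative in [0, 84) is 36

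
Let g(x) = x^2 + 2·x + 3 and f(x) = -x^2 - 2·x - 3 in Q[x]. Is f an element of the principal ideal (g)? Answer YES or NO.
YES

In Q[x] the ideal (g) consists of all multiples of g, so f ∈ (g) iff g | f, i.e. iff the remainder of f on division by g is 0. Divide f by g (g is monic, so eliminate the leading term of the running remainder at each step):
  leading term -x^2: subtract (-1)·g(x) = -x^2 - 2·x - 3, leaving 0
The remainder is 0, so f(x) = g(x) · h(x) with h(x) = -1. Hence g | f, i.e. f ∈ (g).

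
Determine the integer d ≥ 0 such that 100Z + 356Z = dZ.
(100, 356) = (4); d = 4

In the PID Z, (a, b) is generated by gcd(a, b). Compute gcd(356, 100) with the extended Euclidean algorithm, tracking rows (r, s, t) with s·356 + t·100 = r:
  row A: (356, 1, 0)   [1·356 + 0·100 = 356]
  row B: (100, 0, 1)   [0·356 + 1·100 = 100]
  356 = 3·100 + 56   → row C = row A − 3·row B = (56, 1, −3)   [check: 1·356 − 3·100 = 56]
  100 = 1·56 + 44   → row D = row B − 1·row C = (44, −1, 4)   [check: −1·356 + 4·100 = 44]
  56 = 1·44 + 12   → row E = row C − 1·row D = (12, 2, −7)   [check: 2·356 − 7·100 = 12]
  44 = 3·12 + 8   → row F = row D − 3·row E = (8, −7, 25)   [check: −7·356 + 25·100 = 8]
  12 = 1·8 + 4   → row G = row E − 1·row F = (4, 9, −32)   [check: 9·356 − 32·100 = 4]
  8 = 2·4 + 0   → remainder 0, stop. gcd = 4 (last nonzero row G).
So gcd(100, 356) = 4, with Bézout identity 9·356 − 32·100 = 4. Containment (⊇): the Bézout identity exhibits 4 as an element of (100, 356), giving (4) ⊆ (100, 356). Containment (⊆): since 4 | 100 and 4 | 356 (100 = 4·25, 356 = 4·89), every Z-linear combination of 100 and 356 is divisible by 4, so (100, 356) ⊆ (4). Therefore (100, 356) = (4), d = 4.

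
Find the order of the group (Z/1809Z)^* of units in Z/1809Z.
|(Z/1809Z)^*| = 1188

(Z/1809Z)^* consists of the classes a with gcd(a, 1809) = 1, so its order is φ(1809). φ is multiplicative, with φ(p^e) = p^e − p^(e−1). Factorise 1809 = 3^3 · 67. Then
  φ(1809) = (3^3 − 3^2) · (67 − 1) = 18 · 66 = 1188.
Thus |(Z/1809Z)^*| = 1188.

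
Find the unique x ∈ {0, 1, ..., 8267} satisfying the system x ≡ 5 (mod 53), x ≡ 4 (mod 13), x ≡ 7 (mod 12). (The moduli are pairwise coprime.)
The moduli 53, 13, 12 are pairwise coprime, so by the CRT there is a unique solution mod 53·13·12 = 8268.
Solve by successive substitution. Start with x ≡ 5 (mod 53).
  Combine with x ≡ 4 (mod 13): write x = 5 + 53·t and require 5 + 53·t ≡ 4 (mod 13), i.e. 53·t ≡ 4 − 5 ≡ 12 (mod 13). Since 53^(−1) ≡ 1 (mod 13) (53 ≡ 1 (mod 13)), t ≡ 1·12 ≡ 12 (mod 13). So x ≡ 5 + 53·12 = 641 (mod 689).
  Combine with x ≡ 7 (mod 12): write x = 641 + 689·t and require 641 + 689·t ≡ 7 (mod 12), i.e. 689·t ≡ 7 − 641 ≡ 2 (mod 12). Since 689^(−1) ≡ 5 (mod 12) (689 ≡ 5 (mod 12)), t ≡ 5·2 ≡ 10 (mod 12). So x ≡ 641 + 689·10 = 7531 (mod 8268).
Unique solution in [0, 8268): x = 7531.

Final answer: x ≡ 7531 (mod 8268); the representative in [0, 8268) is 7531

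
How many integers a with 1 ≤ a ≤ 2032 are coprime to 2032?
1008

The number of a ∈ {1, ..., 2032} with gcd(a, 2032) = 1 is by definition Euler's totient φ(2032). φ is multiplicative, with φ(p^e) = p^e − p^(e−1). Factorise 2032 = 2^4 · 127. Then
  φ(2032) = (2^4 − 2^3) · (127 − 1) = 8 · 126 = 1008.
So there are 1008 such integers.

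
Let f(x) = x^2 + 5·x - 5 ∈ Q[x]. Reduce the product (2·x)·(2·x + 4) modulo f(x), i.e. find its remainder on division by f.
a · b ≡ 20 - 12·x (mod f(x))

First multiply in Q[x] without reducing: a · b = 4·x^2 + 8·x. Now divide by f(x) = x^2 + 5·x - 5, eliminating the leading term at each step:
  leading term 4·x^2: subtract (4)·f(x) = 4·x^2 + 20·x - 20, leaving 20 - 12·x
The degree is now < 2, so this is the remainder. Hence a · b ≡ 20 - 12·x in Q[x]/(f).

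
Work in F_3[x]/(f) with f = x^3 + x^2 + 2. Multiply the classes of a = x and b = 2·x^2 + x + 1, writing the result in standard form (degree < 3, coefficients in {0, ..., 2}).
a · b ≡ 2·x^2 + x + 2 (mod f(x))

Multiply as integer polynomials: a · b = 2·x^3 + x^2 + x. Reducing coefficients mod 3: a · b ≡ 2·x^3 + x^2 + x. Now divide by f(x) = x^3 + x^2 + 2 in F_3[x], eliminating the leading term at each step:
  leading term 2·x^3: subtract (2)·f(x) = 2·x^3 + 2·x^2 + 1, leaving 2·x^2 + x + 2 (coefficients mod 3)
The degree is now < 3, so this is the remainder. Hence a · b ≡ 2·x^2 + x + 2 in F_3[x]/(f).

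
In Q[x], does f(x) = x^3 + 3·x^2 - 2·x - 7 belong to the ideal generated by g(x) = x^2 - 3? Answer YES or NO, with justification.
In Q[x] the ideal (g) consists of all multiples of g, so f ∈ (g) iff g | f, i.e. iff the remainder of f on division by g is 0. Divide f by g (g is monic, so eliminate the leading term of the running remainder at each step):
  leading term x^3: subtract (x)·g(x) = x^3 - 3·x, leaving 3·x^2 + x - 7
  leading term 3·x^2: subtract (3)·g(x) = 3·x^2 - 9, leaving x + 2
The remainder r(x) = x + 2 ≠ 0 (and deg r < deg g), so g ∤ f, i.e. f ∉ (g).

Final answer: NO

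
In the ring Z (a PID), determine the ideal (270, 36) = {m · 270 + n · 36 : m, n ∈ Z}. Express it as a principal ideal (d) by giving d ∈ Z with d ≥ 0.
In the PID Z, (a, b) is generated by gcd(a, b). Compute gcd(270, 36) with the extended Euclidean algorithm, tracking rows (r, s, t) with s·270 + t·36 = r:
  row A: (270, 1, 0)   [1·270 + 0·36 = 270]
  row B: (36, 0, 1)   [0·270 + 1·36 = 36]
  270 = 7·36 + 18   → row C = row A − 7·row B = (18, 1, −7)   [check: 1·270 − 7·36 = 18]
  36 = 2·18 + 0   → remainder 0, stop. gcd = 18 (last nonzero row C).
So gcd(270, 36) = 18, with Bézout identity 1·270 − 7·36 = 18. Containment (⊇): the Bézout identity exhibits 18 as an element of (270, 36), giving (18) ⊆ (270, 36). Containment (⊆): since 18 | 270 and 18 | 36 (270 = 18·15, 36 = 18·2), every Z-linear combination of 270 and 36 is divisible by 18, so (270, 36) ⊆ (18). Therefore (270, 36) = (18), d = 18.

Final answer: (270, 36) = (18); d = 18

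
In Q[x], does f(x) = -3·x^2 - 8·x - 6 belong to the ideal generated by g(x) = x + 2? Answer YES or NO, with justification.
NO

In Q[x] the ideal (g) consists of all multiples of g, so f ∈ (g) iff g | f, i.e. iff the remainder of f on division by g is 0. Divide f by g (g is monic, so eliminate the leading term of the running remainder at each step):
  leading term -3·x^2: subtract (-3·x)·g(x) = -3·x^2 - 6·x, leaving -2·x - 6
  leading term -2·x: subtract (-2)·g(x) = -2·x - 4, leaving -2
The remainder r(x) = -2 ≠ 0 (and deg r < deg g), so g ∤ f, i.e. f ∉ (g).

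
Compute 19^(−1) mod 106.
19^(−1) ≡ 67 (mod 106)

Apply the extended Euclidean algorithm to (106, 19), tracking rows (r, s, t) with s·106 + t·19 = r. Each division r_prev = q·r_cur + r_new produces the new row as (previous row) − q·(current row):
  row A: (106, 1, 0)   [1·106 + 0·19 = 106]
  row B: (19, 0, 1)   [0·106 + 1·19 = 19]
  106 = 5·19 + 11   → row C = row A − 5·row B = (11, 1, −5)   [check: 1·106 − 5·19 = 11]
  19 = 1·11 + 8   → row D = row B − 1·row C = (8, −1, 6)   [check: −1·106 + 6·19 = 8]
  11 = 1·8 + 3   → row E = row C − 1·row D = (3, 2, −11)   [check: 2·106 − 11·19 = 3]
  8 = 2·3 + 2   → row F = row D − 2·row E = (2, −5, 28)   [check: −5·106 + 28·19 = 2]
  3 = 1·2 + 1   → row G = row E − 1·row F = (1, 7, −39)   [check: 7·106 − 39·19 = 1]
  2 = 2·1 + 0   → remainder 0, stop. gcd = 1 (last nonzero row G).
The gcd is 1, so 19 is invertible mod 106. The last nonzero row gives 7·106 − 39·19 = 1, so t = −39. So 19^(−1) ≡ −39 ≡ 67 (mod 106). Verify: 19 · 67 = 1273 ≡ 1 (mod 106). ✓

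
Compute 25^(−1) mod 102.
Apply the extended Euclidean algorithm to (102, 25), tracking rows (r, s, t) with s·102 + t·25 = r. Each division r_prev = q·r_cur + r_new produces the new row as (previous row) − q·(current row):
  row A: (102, 1, 0)   [1·102 + 0·25 = 102]
  row B: (25, 0, 1)   [0·102 + 1·25 = 25]
  102 = 4·25 + 2   → row C = row A − 4·row B = (2, 1, −4)   [check: 1·102 − 4·25 = 2]
  25 = 12·2 + 1   → row D = row B − 12·row C = (1, −12, 49)   [check: −12·102 + 49·25 = 1]
  2 = 2·1 + 0   → remainder 0, stop. gcd = 1 (last nonzero row D).
The gcd is 1, so 25 is invertible mod 102. The last nonzero row gives −12·102 + 49·25 = 1, so t = 49. So 25^(−1) ≡ 49 (mod 102). Verify: 25 · 49 = 1225 ≡ 1 (mod 102). ✓

Final answer: 25^(−1) ≡ 49 (mod 102)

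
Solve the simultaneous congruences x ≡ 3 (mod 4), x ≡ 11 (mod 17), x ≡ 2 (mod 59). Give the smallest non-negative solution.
x ≡ 3955 (mod 4012); the representative in [0, 4012) is 3955

The moduli 4, 17, 59 are pairwise coprime, so by the CRT there is a unique solution mod 4·17·59 = 4012.
Solve by successive substitution. Start with x ≡ 3 (mod 4).
  Combine with x ≡ 11 (mod 17): write x = 3 + 4·t and require 3 + 4·t ≡ 11 (mod 17), i.e. 4·t ≡ 11 − 3 ≡ 8 (mod 17). Since 4^(−1) ≡ 13 (mod 17), t ≡ 13·8 ≡ 2 (mod 17). So x ≡ 3 + 4·2 = 11 (mod 68).
  Combine with x ≡ 2 (mod 59): write x = 11 + 68·t and require 11 + 68·t ≡ 2 (mod 59), i.e. 68·t ≡ 2 − 11 ≡ 50 (mod 59). Since 68^(−1) ≡ 46 (mod 59) (68 ≡ 9 (mod 59)), t ≡ 46·50 ≡ 58 (mod 59). So x ≡ 11 + 68·58 = 3955 (mod 4012).
Unique solution in [0, 4012): x = 3955.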